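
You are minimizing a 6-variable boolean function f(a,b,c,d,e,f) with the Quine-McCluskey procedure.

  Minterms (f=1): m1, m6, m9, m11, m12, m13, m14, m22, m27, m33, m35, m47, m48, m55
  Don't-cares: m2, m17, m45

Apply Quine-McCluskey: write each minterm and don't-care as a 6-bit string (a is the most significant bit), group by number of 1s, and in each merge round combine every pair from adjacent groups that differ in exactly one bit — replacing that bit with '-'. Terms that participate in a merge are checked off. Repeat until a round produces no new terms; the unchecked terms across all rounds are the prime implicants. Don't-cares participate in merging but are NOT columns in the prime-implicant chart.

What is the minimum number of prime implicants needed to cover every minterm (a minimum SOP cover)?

9

[col 0] 000001*, 000010*, 000110*, 001001*, 001011*, 001100*, 001101*, 001110*, 010001*, 010110*, 011011*, 100001*, 100011*, 101101*, 101111*, 110000, 110111
[col 1] -00001, -01101, 0-0001, 0-0110, 0-1011, 00-001, 00-110, 000-10, 001-01, 0010-1, 0011-0, 00110-, 1000-1, 1011-1
Prime implicants: -00001, -01101, 0-0001, 0-0110, 0-1011, 00-001, 00-110, 000-10, 001-01, 0010-1, 0011-0, 00110-, 1000-1, 1011-1, 110000, 110111
PI chart (minterm → PIs covering it):
  1 | -00001,0-0001,00-001
  6 | 0-0110,00-110,000-10
  9 | 00-001,001-01,0010-1
  11 | 0-1011,0010-1
  12 | 0011-0,00110-
  13 | -01101,001-01,00110-
  14 | 00-110,0011-0
  22 | 0-0110  (sole → essential)
  27 | 0-1011  (sole → essential)
  33 | -00001,1000-1
  35 | 1000-1  (sole → essential)
  47 | 1011-1  (sole → essential)
  48 | 110000  (sole → essential)
  55 | 110111  (sole → essential)
Essential prime implicants: 0-0110, 0-1011, 1000-1, 1011-1, 110000, 110111
Petrick residual → -00001, 001-01, 0011-0
Minimum SOP uses 9 PIs: b'c'd'e'f + a'c'def' + a'cd'ef + a'b'ce'f + a'b'cdf' + ab'c'd'f + ab'cdf + abc'd'e'f' + abc'def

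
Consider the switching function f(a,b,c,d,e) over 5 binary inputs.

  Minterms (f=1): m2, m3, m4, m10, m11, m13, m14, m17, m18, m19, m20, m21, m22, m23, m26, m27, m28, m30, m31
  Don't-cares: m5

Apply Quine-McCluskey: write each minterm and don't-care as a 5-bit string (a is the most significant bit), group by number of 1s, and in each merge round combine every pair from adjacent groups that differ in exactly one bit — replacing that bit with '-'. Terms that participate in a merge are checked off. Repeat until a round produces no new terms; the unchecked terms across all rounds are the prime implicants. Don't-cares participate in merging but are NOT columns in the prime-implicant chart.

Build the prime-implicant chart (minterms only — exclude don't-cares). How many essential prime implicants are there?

Round 0: 00010✓ 00011✓ 00100✓ 00101✓ 01010✓ 01011✓ 01101✓ 01110✓ 10001✓ 10010✓ 10011✓ 10100✓ 10101✓ 10110✓ 10111✓ 11010✓ 11011✓ 11100✓ 11110✓ 11111✓
Round 1: -0010✓ -0011✓ -0100✓ -0101✓ -1010✓ -1011✓ -1110✓ 0-010✓ 0-011✓ 0-101 0001-✓ 0010-✓ 01-10✓ 0101-✓ 1-010✓ 1-011✓ 1-100✓ 1-110✓ 1-111✓ 10-01✓ 10-10✓ 10-11✓ 100-1✓ 1001-✓ 101-0✓ 101-1✓ 1010-✓ 1011-✓ 11-10✓ 11-11✓ 1101-✓ 111-0✓ 1111-✓
Round 2: --010✓ --011✓ -001-✓ -010- -1-10 -101-✓ 0-01-✓ 1--10✓ 1--11✓ 1-01-✓ 1-1-0 1-11-✓ 10--1 10-1-✓ 101-- 11-1-✓
Round 3: --01- 1--1-
PIs = {--01-, -010-, -1-10, 0-101, 1--1-, 1-1-0, 10--1, 101--}
Coverage chart:
  m2: --01- ←essential
  m3: --01- ←essential
  m4: -010- ←essential
  m10: --01-,-1-10
  m11: --01- ←essential
  m13: 0-101 ←essential
  m14: -1-10 ←essential
  m17: 10--1 ←essential
  m18: --01-,1--1-
  m19: --01-,1--1-,10--1
  m20: -010-,1-1-0,101--
  m21: -010-,10--1,101--
  m22: 1--1-,1-1-0,101--
  m23: 1--1-,10--1,101--
  m26: --01-,-1-10,1--1-
  m27: --01-,1--1-
  m28: 1-1-0 ←essential
  m30: -1-10,1--1-,1-1-0
  m31: 1--1- ←essential
Essential: --01-, -010-, -1-10, 0-101, 1--1-, 1-1-0, 10--1

7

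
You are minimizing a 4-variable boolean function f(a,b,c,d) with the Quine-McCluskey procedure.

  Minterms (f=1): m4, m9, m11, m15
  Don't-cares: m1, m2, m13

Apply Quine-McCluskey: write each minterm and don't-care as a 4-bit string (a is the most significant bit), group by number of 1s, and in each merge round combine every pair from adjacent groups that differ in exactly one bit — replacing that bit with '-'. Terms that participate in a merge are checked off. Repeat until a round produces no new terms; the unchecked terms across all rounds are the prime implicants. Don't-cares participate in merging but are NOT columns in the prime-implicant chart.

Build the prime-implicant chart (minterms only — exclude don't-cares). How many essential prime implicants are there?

[col 0] 0001*, 0010, 0100, 1001*, 1011*, 1101*, 1111*
[col 1] -001, 1-01*, 1-11*, 10-1*, 11-1*
[col 2] 1--1
Prime implicants: -001, 0010, 0100, 1--1
PI chart (minterm → PIs covering it):
  4 | 0100  (sole → essential)
  9 | -001,1--1
  11 | 1--1  (sole → essential)
  15 | 1--1  (sole → essential)
Essential prime implicants: 0100, 1--1

2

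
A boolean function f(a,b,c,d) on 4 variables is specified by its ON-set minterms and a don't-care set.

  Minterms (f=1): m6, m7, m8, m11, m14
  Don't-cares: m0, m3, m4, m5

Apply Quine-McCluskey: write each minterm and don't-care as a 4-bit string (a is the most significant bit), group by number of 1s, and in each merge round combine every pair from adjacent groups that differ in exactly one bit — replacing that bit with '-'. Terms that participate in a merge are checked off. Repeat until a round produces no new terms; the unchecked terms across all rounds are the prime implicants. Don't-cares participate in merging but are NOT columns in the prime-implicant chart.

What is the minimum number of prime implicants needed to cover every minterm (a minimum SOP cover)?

4

size-2^0 implicants → 0000(✓)  0011(✓)  0100(✓)  0101(✓)  0110(✓)  0111(✓)  1000(✓)  1011(✓)  1110(✓)
size-2^1 implicants → -000  -011  -110  0-00  0-11  01-0(✓)  01-1(✓)  010-(✓)  011-(✓)
size-2^2 implicants → 01--
Unchecked terms (primes): -000, -011, -110, 0-00, 0-11, 01--
Minterm coverage:
  m6 ⊆ -110,01--
  m7 ⊆ 0-11,01--
  m8 ⊆ -000 [E]
  m11 ⊆ -011 [E]
  m14 ⊆ -110 [E]
E = {-000, -011, -110}
Petrick residual → 0-11
Cover = b'c'd' + b'cd + bcd' + a'cd  |cover|=4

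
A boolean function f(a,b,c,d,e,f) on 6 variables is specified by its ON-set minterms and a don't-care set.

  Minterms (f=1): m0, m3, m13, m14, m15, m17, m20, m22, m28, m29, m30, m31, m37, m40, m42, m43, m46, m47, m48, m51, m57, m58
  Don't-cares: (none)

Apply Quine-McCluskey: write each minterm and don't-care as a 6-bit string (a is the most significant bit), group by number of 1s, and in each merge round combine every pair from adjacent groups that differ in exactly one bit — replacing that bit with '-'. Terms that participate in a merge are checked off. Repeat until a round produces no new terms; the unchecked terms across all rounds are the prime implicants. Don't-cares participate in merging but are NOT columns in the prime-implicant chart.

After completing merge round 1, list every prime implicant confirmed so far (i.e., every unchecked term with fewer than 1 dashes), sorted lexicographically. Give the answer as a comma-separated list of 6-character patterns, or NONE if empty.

000000, 000011, 010001, 100101, 110000, 110011, 111001

size-2^0 implicants → 000000  000011  001101(✓)  001110(✓)  001111(✓)  010001  010100(✓)  010110(✓)  011100(✓)  011101(✓)  011110(✓)  011111(✓)  100101  101000(✓)  101010(✓)  101011(✓)  101110(✓)  101111(✓)  110000  110011  111001  111010(✓)
size-2^1 implicants → -01110(✓)  -01111(✓)  0-1101(✓)  0-1110(✓)  0-1111(✓)  0011-1(✓)  00111-(✓)  01-100(✓)  01-110(✓)  0101-0(✓)  0111-0(✓)  0111-1(✓)  01110-(✓)  01111-(✓)  1-1010  101-10(✓)  101-11(✓)  1010-0  10101-(✓)  10111-(✓)
size-2^2 implicants → -0111-  0-11-1  0-111-  01-1-0  0111--  101-1-
Unchecked terms (primes): -0111-, 0-11-1, 0-111-, 000000, 000011, 01-1-0, 010001, 0111--, 1-1010, 100101, 101-1-, 1010-0, 110000, 110011, 111001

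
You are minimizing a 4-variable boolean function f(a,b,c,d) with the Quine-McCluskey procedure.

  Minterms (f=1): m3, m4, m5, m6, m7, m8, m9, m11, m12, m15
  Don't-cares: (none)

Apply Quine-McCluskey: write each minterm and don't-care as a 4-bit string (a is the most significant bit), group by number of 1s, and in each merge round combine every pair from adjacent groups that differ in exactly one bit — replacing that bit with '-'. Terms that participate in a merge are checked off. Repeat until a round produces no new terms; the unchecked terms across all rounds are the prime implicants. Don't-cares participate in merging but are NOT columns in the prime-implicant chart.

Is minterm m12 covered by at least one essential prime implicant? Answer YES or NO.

NO

size-2^0 implicants → 0011(✓)  0100(✓)  0101(✓)  0110(✓)  0111(✓)  1000(✓)  1001(✓)  1011(✓)  1100(✓)  1111(✓)
size-2^1 implicants → -011(✓)  -100  -111(✓)  0-11(✓)  01-0(✓)  01-1(✓)  010-(✓)  011-(✓)  1-00  1-11(✓)  10-1  100-
size-2^2 implicants → --11  01--
Unchecked terms (primes): --11, -100, 01--, 1-00, 10-1, 100-
Minterm coverage:
  m3 ⊆ --11 [E]
  m4 ⊆ -100,01--
  m5 ⊆ 01-- [E]
  m6 ⊆ 01-- [E]
  m7 ⊆ --11,01--
  m8 ⊆ 1-00,100-
  m9 ⊆ 10-1,100-
  m11 ⊆ --11,10-1
  m12 ⊆ -100,1-00
  m15 ⊆ --11 [E]
E = {--11, 01--}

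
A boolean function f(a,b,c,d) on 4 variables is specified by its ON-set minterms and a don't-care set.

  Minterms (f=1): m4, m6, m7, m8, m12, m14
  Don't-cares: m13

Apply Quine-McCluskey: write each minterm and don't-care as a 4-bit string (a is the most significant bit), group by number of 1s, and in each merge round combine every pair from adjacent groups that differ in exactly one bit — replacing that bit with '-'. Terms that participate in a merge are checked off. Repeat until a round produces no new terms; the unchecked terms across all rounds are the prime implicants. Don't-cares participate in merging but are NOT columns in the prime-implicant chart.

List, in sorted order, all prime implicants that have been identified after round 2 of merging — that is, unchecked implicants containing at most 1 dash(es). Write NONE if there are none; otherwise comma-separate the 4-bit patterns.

[col 0] 0100*, 0110*, 0111*, 1000*, 1100*, 1101*, 1110*
[col 1] -100*, -110*, 01-0*, 011-, 1-00, 11-0*, 110-
[col 2] -1-0
Prime implicants: -1-0, 011-, 1-00, 110-

011-, 1-00, 110-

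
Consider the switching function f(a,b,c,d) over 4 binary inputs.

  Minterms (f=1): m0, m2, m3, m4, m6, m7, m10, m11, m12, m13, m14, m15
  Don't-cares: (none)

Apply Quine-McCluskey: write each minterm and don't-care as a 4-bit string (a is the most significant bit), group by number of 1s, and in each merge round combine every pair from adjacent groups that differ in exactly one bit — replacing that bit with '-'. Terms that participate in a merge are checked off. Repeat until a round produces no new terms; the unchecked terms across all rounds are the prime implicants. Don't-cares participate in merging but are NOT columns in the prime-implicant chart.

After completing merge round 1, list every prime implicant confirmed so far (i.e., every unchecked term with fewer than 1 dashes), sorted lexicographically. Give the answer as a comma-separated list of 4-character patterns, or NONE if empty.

Round 0: 0000✓ 0010✓ 0011✓ 0100✓ 0110✓ 0111✓ 1010✓ 1011✓ 1100✓ 1101✓ 1110✓ 1111✓
Round 1: -010✓ -011✓ -100✓ -110✓ -111✓ 0-00✓ 0-10✓ 0-11✓ 00-0✓ 001-✓ 01-0✓ 011-✓ 1-10✓ 1-11✓ 101-✓ 11-0✓ 11-1✓ 110-✓ 111-✓
Round 2: --10✓ --11✓ -01-✓ -1-0 -11-✓ 0--0 0-1-✓ 1-1-✓ 11--
Round 3: --1-
PIs = {--1-, -1-0, 0--0, 11--}

NONE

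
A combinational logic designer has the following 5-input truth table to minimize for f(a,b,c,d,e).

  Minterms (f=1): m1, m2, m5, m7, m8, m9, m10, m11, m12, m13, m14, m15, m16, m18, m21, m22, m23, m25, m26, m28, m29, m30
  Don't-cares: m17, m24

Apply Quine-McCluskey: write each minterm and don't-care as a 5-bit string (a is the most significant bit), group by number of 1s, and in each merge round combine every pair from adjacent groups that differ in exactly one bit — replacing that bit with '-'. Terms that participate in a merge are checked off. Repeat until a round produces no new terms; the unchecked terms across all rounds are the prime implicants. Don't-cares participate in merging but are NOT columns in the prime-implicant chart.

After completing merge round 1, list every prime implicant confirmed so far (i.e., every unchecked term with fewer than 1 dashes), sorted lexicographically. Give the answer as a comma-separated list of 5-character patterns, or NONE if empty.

NONE

Round 0: 00001✓ 00010✓ 00101✓ 00111✓ 01000✓ 01001✓ 01010✓ 01011✓ 01100✓ 01101✓ 01110✓ 01111✓ 10000✓ 10001✓ 10010✓ 10101✓ 10110✓ 10111✓ 11000✓ 11001✓ 11010✓ 11100✓ 11101✓ 11110✓
Round 1: -0001✓ -0010✓ -0101✓ -0111✓ -1000✓ -1001✓ -1010✓ -1100✓ -1101✓ -1110✓ 0-001✓ 0-010✓ 0-101✓ 0-111✓ 00-01✓ 001-1✓ 01-00✓ 01-01✓ 01-10✓ 01-11✓ 010-0✓ 010-1✓ 0100-✓ 0101-✓ 011-0✓ 011-1✓ 0110-✓ 0111-✓ 1-000✓ 1-001✓ 1-010✓ 1-101✓ 1-110✓ 10-01✓ 10-10✓ 100-0✓ 1000-✓ 101-1✓ 1011- 11-00✓ 11-01✓ 11-10✓ 110-0✓ 1100-✓ 111-0✓ 1110-✓
Round 2: --001✓ --010 --101✓ -0-01✓ -01-1 -1-00✓ -1-01✓ -1-10✓ -10-0✓ -100-✓ -11-0✓ -110-✓ 0--01✓ 0-1-1 01--0✓ 01--1✓ 01-0-✓ 01-1-✓ 010--✓ 011--✓ 1--01✓ 1--10 1-0-0 1-00- 11--0✓ 11-0-✓
Round 3: ---01 -1--0 -1-0- 01---
PIs = {---01, --010, -01-1, -1--0, -1-0-, 0-1-1, 01---, 1--10, 1-0-0, 1-00-, 1011-}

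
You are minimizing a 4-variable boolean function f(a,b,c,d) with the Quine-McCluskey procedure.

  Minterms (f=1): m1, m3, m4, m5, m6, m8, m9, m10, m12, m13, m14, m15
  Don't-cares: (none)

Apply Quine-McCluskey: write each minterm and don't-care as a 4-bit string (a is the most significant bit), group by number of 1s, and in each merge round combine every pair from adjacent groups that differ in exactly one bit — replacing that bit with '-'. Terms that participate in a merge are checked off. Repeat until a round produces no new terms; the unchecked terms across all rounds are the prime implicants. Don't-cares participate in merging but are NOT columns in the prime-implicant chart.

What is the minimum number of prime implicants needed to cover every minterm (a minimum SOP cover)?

Round 0: 0001✓ 0011✓ 0100✓ 0101✓ 0110✓ 1000✓ 1001✓ 1010✓ 1100✓ 1101✓ 1110✓ 1111✓
Round 1: -001✓ -100✓ -101✓ -110✓ 0-01✓ 00-1 01-0✓ 010-✓ 1-00✓ 1-01✓ 1-10✓ 10-0✓ 100-✓ 11-0✓ 11-1✓ 110-✓ 111-✓
Round 2: --01 -1-0 -10- 1--0 1-0- 11--
PIs = {--01, -1-0, -10-, 00-1, 1--0, 1-0-, 11--}
Coverage chart:
  m1: --01,00-1
  m3: 00-1 ←essential
  m4: -1-0,-10-
  m5: --01,-10-
  m6: -1-0 ←essential
  m8: 1--0,1-0-
  m9: --01,1-0-
  m10: 1--0 ←essential
  m12: -1-0,-10-,1--0,1-0-,11--
  m13: --01,-10-,1-0-,11--
  m14: -1-0,1--0,11--
  m15: 11-- ←essential
Essential: -1-0, 00-1, 1--0, 11--
Petrick residual → --01
Min cover (5 terms): c'd + bd' + a'b'd + ad' + ab

5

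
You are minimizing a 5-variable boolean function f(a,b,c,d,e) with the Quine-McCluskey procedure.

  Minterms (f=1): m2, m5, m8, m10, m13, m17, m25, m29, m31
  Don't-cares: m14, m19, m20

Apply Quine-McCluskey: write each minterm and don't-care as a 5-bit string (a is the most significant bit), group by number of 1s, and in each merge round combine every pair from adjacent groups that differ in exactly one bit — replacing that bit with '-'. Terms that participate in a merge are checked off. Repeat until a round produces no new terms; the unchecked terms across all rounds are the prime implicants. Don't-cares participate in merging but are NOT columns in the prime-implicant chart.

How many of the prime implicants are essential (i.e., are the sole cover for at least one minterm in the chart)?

[col 0] 00010*, 00101*, 01000*, 01010*, 01101*, 01110*, 10001*, 10011*, 10100, 11001*, 11101*, 11111*
[col 1] -1101, 0-010, 0-101, 01-10, 010-0, 1-001, 100-1, 11-01, 111-1
Prime implicants: -1101, 0-010, 0-101, 01-10, 010-0, 1-001, 100-1, 10100, 11-01, 111-1
PI chart (minterm → PIs covering it):
  2 | 0-010  (sole → essential)
  5 | 0-101  (sole → essential)
  8 | 010-0  (sole → essential)
  10 | 0-010,01-10,010-0
  13 | -1101,0-101
  17 | 1-001,100-1
  25 | 1-001,11-01
  29 | -1101,11-01,111-1
  31 | 111-1  (sole → essential)
Essential prime implicants: 0-010, 0-101, 010-0, 111-1

4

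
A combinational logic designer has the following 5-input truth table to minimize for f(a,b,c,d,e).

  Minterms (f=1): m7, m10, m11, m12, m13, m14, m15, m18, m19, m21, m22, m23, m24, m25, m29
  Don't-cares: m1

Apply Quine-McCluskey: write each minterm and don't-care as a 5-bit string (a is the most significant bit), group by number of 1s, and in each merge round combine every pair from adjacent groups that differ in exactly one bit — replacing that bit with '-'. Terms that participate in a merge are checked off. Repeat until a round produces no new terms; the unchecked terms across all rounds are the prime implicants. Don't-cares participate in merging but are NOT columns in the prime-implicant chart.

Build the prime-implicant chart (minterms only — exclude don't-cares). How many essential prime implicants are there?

Round 0: 00001 00111✓ 01010✓ 01011✓ 01100✓ 01101✓ 01110✓ 01111✓ 10010✓ 10011✓ 10101✓ 10110✓ 10111✓ 11000✓ 11001✓ 11101✓
Round 1: -0111 -1101 0-111 01-10✓ 01-11✓ 0101-✓ 011-0✓ 011-1✓ 0110-✓ 0111-✓ 1-101 10-10✓ 10-11✓ 1001-✓ 101-1 1011-✓ 11-01 1100-
Round 2: 01-1- 011-- 10-1-
PIs = {-0111, -1101, 0-111, 00001, 01-1-, 011--, 1-101, 10-1-, 101-1, 11-01, 1100-}
Coverage chart:
  m7: -0111,0-111
  m10: 01-1- ←essential
  m11: 01-1- ←essential
  m12: 011-- ←essential
  m13: -1101,011--
  m14: 01-1-,011--
  m15: 0-111,01-1-,011--
  m18: 10-1- ←essential
  m19: 10-1- ←essential
  m21: 1-101,101-1
  m22: 10-1- ←essential
  m23: -0111,10-1-,101-1
  m24: 1100- ←essential
  m25: 11-01,1100-
  m29: -1101,1-101,11-01
Essential: 01-1-, 011--, 10-1-, 1100-

4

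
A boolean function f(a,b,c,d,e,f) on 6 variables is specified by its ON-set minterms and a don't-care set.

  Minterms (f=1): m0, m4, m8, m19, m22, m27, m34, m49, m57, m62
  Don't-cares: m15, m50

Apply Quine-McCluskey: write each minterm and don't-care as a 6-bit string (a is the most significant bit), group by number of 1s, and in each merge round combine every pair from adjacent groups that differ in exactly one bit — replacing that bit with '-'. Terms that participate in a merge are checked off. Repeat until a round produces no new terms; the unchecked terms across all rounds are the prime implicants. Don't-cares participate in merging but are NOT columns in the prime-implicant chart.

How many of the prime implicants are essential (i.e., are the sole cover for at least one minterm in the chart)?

7

size-2^0 implicants → 000000(✓)  000100(✓)  001000(✓)  001111  010011(✓)  010110  011011(✓)  100010(✓)  110001(✓)  110010(✓)  111001(✓)  111110
size-2^1 implicants → 00-000  000-00  01-011  1-0010  11-001
Unchecked terms (primes): 00-000, 000-00, 001111, 01-011, 010110, 1-0010, 11-001, 111110
Minterm coverage:
  m0 ⊆ 00-000,000-00
  m4 ⊆ 000-00 [E]
  m8 ⊆ 00-000 [E]
  m19 ⊆ 01-011 [E]
  m22 ⊆ 010110 [E]
  m27 ⊆ 01-011 [E]
  m34 ⊆ 1-0010 [E]
  m49 ⊆ 11-001 [E]
  m57 ⊆ 11-001 [E]
  m62 ⊆ 111110 [E]
E = {00-000, 000-00, 01-011, 010110, 1-0010, 11-001, 111110}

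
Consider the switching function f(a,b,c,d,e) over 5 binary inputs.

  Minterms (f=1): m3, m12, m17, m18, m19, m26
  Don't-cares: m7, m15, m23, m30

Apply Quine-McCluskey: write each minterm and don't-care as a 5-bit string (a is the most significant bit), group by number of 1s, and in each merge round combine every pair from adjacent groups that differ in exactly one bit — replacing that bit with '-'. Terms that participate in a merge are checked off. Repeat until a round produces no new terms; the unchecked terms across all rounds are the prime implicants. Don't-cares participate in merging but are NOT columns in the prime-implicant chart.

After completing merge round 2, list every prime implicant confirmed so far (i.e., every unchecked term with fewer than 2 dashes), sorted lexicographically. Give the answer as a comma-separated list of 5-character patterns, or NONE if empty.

0-111, 01100, 1-010, 100-1, 1001-, 11-10

[col 0] 00011*, 00111*, 01100, 01111*, 10001*, 10010*, 10011*, 10111*, 11010*, 11110*
[col 1] -0011*, -0111*, 0-111, 00-11*, 1-010, 10-11*, 100-1, 1001-, 11-10
[col 2] -0-11
Prime implicants: -0-11, 0-111, 01100, 1-010, 100-1, 1001-, 11-10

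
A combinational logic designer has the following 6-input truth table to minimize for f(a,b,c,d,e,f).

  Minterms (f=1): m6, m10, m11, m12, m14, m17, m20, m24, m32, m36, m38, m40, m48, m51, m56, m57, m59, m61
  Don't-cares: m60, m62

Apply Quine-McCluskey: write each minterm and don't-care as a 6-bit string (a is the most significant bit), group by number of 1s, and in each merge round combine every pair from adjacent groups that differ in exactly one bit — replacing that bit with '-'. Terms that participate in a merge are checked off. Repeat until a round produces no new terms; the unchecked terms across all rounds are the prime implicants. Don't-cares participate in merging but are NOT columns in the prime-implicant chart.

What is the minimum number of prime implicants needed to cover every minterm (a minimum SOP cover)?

[col 0] 000110*, 001010*, 001011*, 001100*, 001110*, 010001, 010100, 011000*, 100000*, 100100*, 100110*, 101000*, 110000*, 110011*, 111000*, 111001*, 111011*, 111100*, 111101*, 111110*
[col 1] -00110, -11000, 00-110, 001-10, 00101-, 0011-0, 1-0000*, 1-1000*, 10-000*, 100-00, 1001-0, 11-000*, 11-011, 111-00*, 111-01*, 1110-1, 11100-*, 1111-0, 11110-*
[col 2] 1--000, 111-0-
Prime implicants: -00110, -11000, 00-110, 001-10, 00101-, 0011-0, 010001, 010100, 1--000, 100-00, 1001-0, 11-011, 111-0-, 1110-1, 1111-0
PI chart (minterm → PIs covering it):
  6 | -00110,00-110
  10 | 001-10,00101-
  11 | 00101-  (sole → essential)
  12 | 0011-0  (sole → essential)
  14 | 00-110,001-10,0011-0
  17 | 010001  (sole → essential)
  20 | 010100  (sole → essential)
  24 | -11000  (sole → essential)
  32 | 1--000,100-00
  36 | 100-00,1001-0
  38 | -00110,1001-0
  40 | 1--000  (sole → essential)
  48 | 1--000  (sole → essential)
  51 | 11-011  (sole → essential)
  56 | -11000,1--000,111-0-
  57 | 111-0-,1110-1
  59 | 11-011,1110-1
  61 | 111-0-  (sole → essential)
Essential prime implicants: -11000, 00101-, 0011-0, 010001, 010100, 1--000, 11-011, 111-0-
Petrick residual → -00110, 100-00
Minimum SOP uses 10 PIs: b'c'def' + bcd'e'f' + a'b'cd'e + a'b'cdf' + a'bc'd'e'f + a'bc'de'f' + ad'e'f' + ab'c'e'f' + abd'ef + abce'

10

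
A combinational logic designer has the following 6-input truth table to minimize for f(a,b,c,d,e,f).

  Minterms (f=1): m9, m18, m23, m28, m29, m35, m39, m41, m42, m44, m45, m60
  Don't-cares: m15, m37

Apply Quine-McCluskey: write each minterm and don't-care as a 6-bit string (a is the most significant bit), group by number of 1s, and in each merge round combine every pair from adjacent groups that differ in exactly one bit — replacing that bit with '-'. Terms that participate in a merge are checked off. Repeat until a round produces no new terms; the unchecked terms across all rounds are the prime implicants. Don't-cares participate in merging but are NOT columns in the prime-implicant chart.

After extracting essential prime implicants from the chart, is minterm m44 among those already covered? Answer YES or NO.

NO

[col 0] 001001*, 001111, 010010, 010111, 011100*, 011101*, 100011*, 100101*, 100111*, 101001*, 101010, 101100*, 101101*, 111100*
[col 1] -01001, -11100, 01110-, 1-1100, 10-101, 100-11, 1001-1, 101-01, 10110-
Prime implicants: -01001, -11100, 001111, 010010, 010111, 01110-, 1-1100, 10-101, 100-11, 1001-1, 101-01, 101010, 10110-
PI chart (minterm → PIs covering it):
  9 | -01001  (sole → essential)
  18 | 010010  (sole → essential)
  23 | 010111  (sole → essential)
  28 | -11100,01110-
  29 | 01110-  (sole → essential)
  35 | 100-11  (sole → essential)
  39 | 100-11,1001-1
  41 | -01001,101-01
  42 | 101010  (sole → essential)
  44 | 1-1100,10110-
  45 | 10-101,101-01,10110-
  60 | -11100,1-1100
Essential prime implicants: -01001, 010010, 010111, 01110-, 100-11, 101010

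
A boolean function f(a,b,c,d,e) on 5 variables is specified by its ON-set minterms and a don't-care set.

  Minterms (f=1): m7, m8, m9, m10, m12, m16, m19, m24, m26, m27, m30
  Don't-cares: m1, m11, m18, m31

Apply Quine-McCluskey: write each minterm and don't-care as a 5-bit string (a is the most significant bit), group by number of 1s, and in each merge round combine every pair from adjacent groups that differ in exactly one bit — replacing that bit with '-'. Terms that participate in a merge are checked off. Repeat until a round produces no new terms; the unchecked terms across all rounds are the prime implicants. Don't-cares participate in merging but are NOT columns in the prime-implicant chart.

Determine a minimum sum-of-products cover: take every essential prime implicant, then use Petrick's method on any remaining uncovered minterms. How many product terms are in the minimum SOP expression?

size-2^0 implicants → 00001(✓)  00111  01000(✓)  01001(✓)  01010(✓)  01011(✓)  01100(✓)  10000(✓)  10010(✓)  10011(✓)  11000(✓)  11010(✓)  11011(✓)  11110(✓)  11111(✓)
size-2^1 implicants → -1000(✓)  -1010(✓)  -1011(✓)  0-001  01-00  010-0(✓)  010-1(✓)  0100-(✓)  0101-(✓)  1-000(✓)  1-010(✓)  1-011(✓)  100-0(✓)  1001-(✓)  11-10(✓)  11-11(✓)  110-0(✓)  1101-(✓)  1111-(✓)
size-2^2 implicants → -10-0  -101-  010--  1-0-0  1-01-  11-1-
Unchecked terms (primes): -10-0, -101-, 0-001, 00111, 01-00, 010--, 1-0-0, 1-01-, 11-1-
Minterm coverage:
  m7 ⊆ 00111 [E]
  m8 ⊆ -10-0,01-00,010--
  m9 ⊆ 0-001,010--
  m10 ⊆ -10-0,-101-,010--
  m12 ⊆ 01-00 [E]
  m16 ⊆ 1-0-0 [E]
  m19 ⊆ 1-01- [E]
  m24 ⊆ -10-0,1-0-0
  m26 ⊆ -10-0,-101-,1-0-0,1-01-,11-1-
  m27 ⊆ -101-,1-01-,11-1-
  m30 ⊆ 11-1- [E]
E = {00111, 01-00, 1-0-0, 1-01-, 11-1-}
Petrick residual → 010--
Cover = a'b'cde + a'bd'e' + a'bc' + ac'e' + ac'd + abd  |cover|=6

6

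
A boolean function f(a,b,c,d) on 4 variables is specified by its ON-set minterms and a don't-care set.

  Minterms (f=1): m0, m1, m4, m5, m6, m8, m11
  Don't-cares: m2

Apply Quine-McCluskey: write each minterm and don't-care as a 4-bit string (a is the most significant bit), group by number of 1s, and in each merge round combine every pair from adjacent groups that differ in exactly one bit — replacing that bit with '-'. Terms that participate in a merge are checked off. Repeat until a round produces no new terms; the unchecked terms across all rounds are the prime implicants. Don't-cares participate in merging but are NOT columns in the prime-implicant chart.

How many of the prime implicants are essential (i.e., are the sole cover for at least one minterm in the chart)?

4

Round 0: 0000✓ 0001✓ 0010✓ 0100✓ 0101✓ 0110✓ 1000✓ 1011
Round 1: -000 0-00✓ 0-01✓ 0-10✓ 00-0✓ 000-✓ 01-0✓ 010-✓
Round 2: 0--0 0-0-
PIs = {-000, 0--0, 0-0-, 1011}
Coverage chart:
  m0: -000,0--0,0-0-
  m1: 0-0- ←essential
  m4: 0--0,0-0-
  m5: 0-0- ←essential
  m6: 0--0 ←essential
  m8: -000 ←essential
  m11: 1011 ←essential
Essential: -000, 0--0, 0-0-, 1011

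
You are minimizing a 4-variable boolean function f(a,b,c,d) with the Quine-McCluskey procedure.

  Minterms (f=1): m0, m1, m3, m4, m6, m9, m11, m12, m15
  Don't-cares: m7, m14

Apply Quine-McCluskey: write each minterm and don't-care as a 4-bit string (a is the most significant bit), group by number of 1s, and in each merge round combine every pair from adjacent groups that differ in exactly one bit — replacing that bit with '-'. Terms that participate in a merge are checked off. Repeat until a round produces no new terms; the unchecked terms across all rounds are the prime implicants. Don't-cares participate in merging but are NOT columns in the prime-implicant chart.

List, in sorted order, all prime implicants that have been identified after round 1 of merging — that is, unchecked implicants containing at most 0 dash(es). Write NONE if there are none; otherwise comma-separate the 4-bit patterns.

NONE

Round 0: 0000✓ 0001✓ 0011✓ 0100✓ 0110✓ 0111✓ 1001✓ 1011✓ 1100✓ 1110✓ 1111✓
Round 1: -001✓ -011✓ -100✓ -110✓ -111✓ 0-00 0-11✓ 00-1✓ 000- 01-0✓ 011-✓ 1-11✓ 10-1✓ 11-0✓ 111-✓
Round 2: --11 -0-1 -1-0 -11-
PIs = {--11, -0-1, -1-0, -11-, 0-00, 000-}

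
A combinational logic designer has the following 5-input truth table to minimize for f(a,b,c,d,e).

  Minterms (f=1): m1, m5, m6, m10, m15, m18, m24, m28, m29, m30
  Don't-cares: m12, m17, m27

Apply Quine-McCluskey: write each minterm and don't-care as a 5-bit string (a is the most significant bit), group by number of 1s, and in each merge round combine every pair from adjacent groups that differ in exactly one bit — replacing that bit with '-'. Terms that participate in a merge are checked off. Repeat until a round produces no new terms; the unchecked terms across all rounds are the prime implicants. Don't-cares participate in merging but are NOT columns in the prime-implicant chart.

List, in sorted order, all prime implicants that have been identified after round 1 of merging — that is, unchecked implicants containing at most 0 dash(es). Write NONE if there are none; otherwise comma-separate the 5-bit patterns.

size-2^0 implicants → 00001(✓)  00101(✓)  00110  01010  01100(✓)  01111  10001(✓)  10010  11000(✓)  11011  11100(✓)  11101(✓)  11110(✓)
size-2^1 implicants → -0001  -1100  00-01  11-00  111-0  1110-
Unchecked terms (primes): -0001, -1100, 00-01, 00110, 01010, 01111, 10010, 11-00, 11011, 111-0, 1110-

00110, 01010, 01111, 10010, 11011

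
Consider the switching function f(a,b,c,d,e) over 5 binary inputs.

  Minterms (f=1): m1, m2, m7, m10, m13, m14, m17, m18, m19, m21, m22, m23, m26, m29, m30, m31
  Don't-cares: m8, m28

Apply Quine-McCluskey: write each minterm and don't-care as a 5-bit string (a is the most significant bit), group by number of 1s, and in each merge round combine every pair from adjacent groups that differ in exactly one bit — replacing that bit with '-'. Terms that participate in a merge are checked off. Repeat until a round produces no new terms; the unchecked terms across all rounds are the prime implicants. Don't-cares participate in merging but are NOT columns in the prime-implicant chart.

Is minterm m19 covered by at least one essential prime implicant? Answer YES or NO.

NO

Round 0: 00001✓ 00010✓ 00111✓ 01000✓ 01010✓ 01101✓ 01110✓ 10001✓ 10010✓ 10011✓ 10101✓ 10110✓ 10111✓ 11010✓ 11100✓ 11101✓ 11110✓ 11111✓
Round 1: -0001 -0010✓ -0111 -1010✓ -1101 -1110✓ 0-010✓ 01-10✓ 010-0 1-010✓ 1-101✓ 1-110✓ 1-111✓ 10-01✓ 10-10✓ 10-11✓ 100-1✓ 1001-✓ 101-1✓ 1011-✓ 11-10✓ 111-0✓ 111-1✓ 1110-✓ 1111-✓
Round 2: --010 -1-10 1--10 1-1-1 1-11- 10--1 10-1- 111--
PIs = {--010, -0001, -0111, -1-10, -1101, 010-0, 1--10, 1-1-1, 1-11-, 10--1, 10-1-, 111--}
Coverage chart:
  m1: -0001 ←essential
  m2: --010 ←essential
  m7: -0111 ←essential
  m10: --010,-1-10,010-0
  m13: -1101 ←essential
  m14: -1-10 ←essential
  m17: -0001,10--1
  m18: --010,1--10,10-1-
  m19: 10--1,10-1-
  m21: 1-1-1,10--1
  m22: 1--10,1-11-,10-1-
  m23: -0111,1-1-1,1-11-,10--1,10-1-
  m26: --010,-1-10,1--10
  m29: -1101,1-1-1,111--
  m30: -1-10,1--10,1-11-,111--
  m31: 1-1-1,1-11-,111--
Essential: --010, -0001, -0111, -1-10, -1101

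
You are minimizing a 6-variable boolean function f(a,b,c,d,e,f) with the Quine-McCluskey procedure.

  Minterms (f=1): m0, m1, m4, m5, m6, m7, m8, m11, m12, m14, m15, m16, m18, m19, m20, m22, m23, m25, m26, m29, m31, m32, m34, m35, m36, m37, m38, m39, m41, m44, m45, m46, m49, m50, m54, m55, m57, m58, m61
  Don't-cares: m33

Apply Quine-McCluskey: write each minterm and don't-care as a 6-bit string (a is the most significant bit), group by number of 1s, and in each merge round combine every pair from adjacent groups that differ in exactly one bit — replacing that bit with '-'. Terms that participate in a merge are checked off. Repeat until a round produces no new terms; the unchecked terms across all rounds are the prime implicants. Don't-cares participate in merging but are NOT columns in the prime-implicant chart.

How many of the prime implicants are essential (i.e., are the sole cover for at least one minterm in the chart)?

[col 0] 000000*, 000001*, 000100*, 000101*, 000110*, 000111*, 001000*, 001011*, 001100*, 001110*, 001111*, 010000*, 010010*, 010011*, 010100*, 010110*, 010111*, 011001*, 011010*, 011101*, 011111*, 100000*, 100001*, 100010*, 100011*, 100100*, 100101*, 100110*, 100111*, 101001*, 101100*, 101101*, 101110*, 110001*, 110010*, 110110*, 110111*, 111001*, 111010*, 111101*
[col 1] -00000*, -00001*, -00100*, -00101*, -00110*, -00111*, -01100*, -01110*, -10010*, -10110*, -10111*, -11001*, -11010*, -11101*, 0-0000*, 0-0100*, 0-0110*, 0-0111*, 0-1111*, 00-000*, 00-100*, 00-110*, 00-111*, 000-00*, 000-01*, 00000-*, 0001-0*, 0001-1*, 00010-*, 00011-*, 001-00*, 001-11, 0011-0*, 00111-*, 01-010*, 01-111*, 010-00*, 010-10*, 010-11*, 0100-0*, 01001-*, 0101-0*, 01011-*, 011-01*, 0111-1, 1-0001*, 1-0010*, 1-0110*, 1-0111*, 1-1001*, 1-1101*, 10-001*, 10-100*, 10-101*, 10-110*, 100-00*, 100-01*, 100-10*, 100-11*, 1000-0*, 1000-1*, 10000-*, 10001-*, 1001-0*, 1001-1*, 10010-*, 10011-*, 101-01*, 1011-0*, 10110-*, 11-001*, 11-010*, 110-10*, 11011-*, 111-01*
[col 2] --0110*, --0111*, -0-100*, -0-110*, -00-00*, -00-01*, -0000-*, -001-0*, -001-1*, -0010-*, -0011-*, -011-0*, -1-010, -10-10, -1011-*, -11-01, 0--111, 0-0-00, 0-01-0, 0-011-*, 00--00, 00-1-0*, 00-11-, 000-0-*, 0001--*, 010--0, 010-1-, 1--001, 1-0-10, 1-011-*, 1-1-01, 10--01, 10-1-0*, 10-10-, 100--0*, 100--1*, 100-0-*, 100-1-*, 1000--*, 1001--*
[col 3] --011-, -0-1-0, -00-0-, -001--, 100---
Prime implicants: --011-, -0-1-0, -00-0-, -001--, -1-010, -10-10, -11-01, 0--111, 0-0-00, 0-01-0, 00--00, 00-11-, 001-11, 010--0, 010-1-, 0111-1, 1--001, 1-0-10, 1-1-01, 10--01, 10-10-, 100---
PI chart (minterm → PIs covering it):
  0 | -00-0-,0-0-00,00--00
  1 | -00-0-  (sole → essential)
  4 | -0-1-0,-00-0-,-001--,0-0-00,0-01-0,00--00
  5 | -00-0-,-001--
  6 | --011-,-0-1-0,-001--,0-01-0,00-11-
  7 | --011-,-001--,0--111,00-11-
  8 | 00--00  (sole → essential)
  11 | 001-11  (sole → essential)
  12 | -0-1-0,00--00
  14 | -0-1-0,00-11-
  15 | 0--111,00-11-,001-11
  16 | 0-0-00,010--0
  18 | -1-010,-10-10,010--0,010-1-
  19 | 010-1-  (sole → essential)
  20 | 0-0-00,0-01-0,010--0
  22 | --011-,-10-10,0-01-0,010--0,010-1-
  23 | --011-,0--111,010-1-
  25 | -11-01  (sole → essential)
  26 | -1-010  (sole → essential)
  29 | -11-01,0111-1
  31 | 0--111,0111-1
  32 | -00-0-,100---
  34 | 1-0-10,100---
  35 | 100---  (sole → essential)
  36 | -0-1-0,-00-0-,-001--,10-10-,100---
  37 | -00-0-,-001--,10--01,10-10-,100---
  38 | --011-,-0-1-0,-001--,1-0-10,100---
  39 | --011-,-001--,100---
  41 | 1--001,1-1-01,10--01
  44 | -0-1-0,10-10-
  45 | 1-1-01,10--01,10-10-
  46 | -0-1-0  (sole → essential)
  49 | 1--001  (sole → essential)
  50 | -1-010,-10-10,1-0-10
  54 | --011-,-10-10,1-0-10
  55 | --011-  (sole → essential)
  57 | -11-01,1--001,1-1-01
  58 | -1-010  (sole → essential)
  61 | -11-01,1-1-01
Essential prime implicants: --011-, -0-1-0, -00-0-, -1-010, -11-01, 00--00, 001-11, 010-1-, 1--001, 100---

10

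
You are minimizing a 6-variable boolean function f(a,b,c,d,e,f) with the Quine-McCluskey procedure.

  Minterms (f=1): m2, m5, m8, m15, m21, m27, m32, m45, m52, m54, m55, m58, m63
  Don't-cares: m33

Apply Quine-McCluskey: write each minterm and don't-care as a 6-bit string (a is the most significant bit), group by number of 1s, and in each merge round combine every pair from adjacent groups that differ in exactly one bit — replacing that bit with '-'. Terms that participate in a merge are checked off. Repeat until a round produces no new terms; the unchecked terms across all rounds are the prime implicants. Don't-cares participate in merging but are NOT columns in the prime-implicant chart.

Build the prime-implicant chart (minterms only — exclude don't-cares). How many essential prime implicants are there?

size-2^0 implicants → 000010  000101(✓)  001000  001111  010101(✓)  011011  100000(✓)  100001(✓)  101101  110100(✓)  110110(✓)  110111(✓)  111010  111111(✓)
size-2^1 implicants → 0-0101  10000-  11-111  1101-0  11011-
Unchecked terms (primes): 0-0101, 000010, 001000, 001111, 011011, 10000-, 101101, 11-111, 1101-0, 11011-, 111010
Minterm coverage:
  m2 ⊆ 000010 [E]
  m5 ⊆ 0-0101 [E]
  m8 ⊆ 001000 [E]
  m15 ⊆ 001111 [E]
  m21 ⊆ 0-0101 [E]
  m27 ⊆ 011011 [E]
  m32 ⊆ 10000- [E]
  m45 ⊆ 101101 [E]
  m52 ⊆ 1101-0 [E]
  m54 ⊆ 1101-0,11011-
  m55 ⊆ 11-111,11011-
  m58 ⊆ 111010 [E]
  m63 ⊆ 11-111 [E]
E = {0-0101, 000010, 001000, 001111, 011011, 10000-, 101101, 11-111, 1101-0, 111010}

10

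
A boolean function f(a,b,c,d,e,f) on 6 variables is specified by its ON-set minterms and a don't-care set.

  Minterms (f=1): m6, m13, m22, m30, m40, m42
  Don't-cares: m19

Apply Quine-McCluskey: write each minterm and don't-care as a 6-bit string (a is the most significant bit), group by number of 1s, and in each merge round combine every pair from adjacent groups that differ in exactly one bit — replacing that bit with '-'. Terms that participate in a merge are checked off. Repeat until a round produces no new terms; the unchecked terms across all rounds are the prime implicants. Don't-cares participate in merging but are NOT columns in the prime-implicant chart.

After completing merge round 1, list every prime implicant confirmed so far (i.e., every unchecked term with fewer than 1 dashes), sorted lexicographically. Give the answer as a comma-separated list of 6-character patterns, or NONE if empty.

001101, 010011

size-2^0 implicants → 000110(✓)  001101  010011  010110(✓)  011110(✓)  101000(✓)  101010(✓)
size-2^1 implicants → 0-0110  01-110  1010-0
Unchecked terms (primes): 0-0110, 001101, 01-110, 010011, 1010-0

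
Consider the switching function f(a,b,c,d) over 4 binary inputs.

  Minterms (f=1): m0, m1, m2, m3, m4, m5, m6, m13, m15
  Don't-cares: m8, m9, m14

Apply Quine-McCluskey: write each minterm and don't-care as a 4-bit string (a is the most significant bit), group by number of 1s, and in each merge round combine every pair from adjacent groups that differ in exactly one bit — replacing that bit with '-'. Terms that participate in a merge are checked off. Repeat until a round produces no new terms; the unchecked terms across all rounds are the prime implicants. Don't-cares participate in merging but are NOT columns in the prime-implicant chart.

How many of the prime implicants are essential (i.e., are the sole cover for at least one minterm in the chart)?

1

size-2^0 implicants → 0000(✓)  0001(✓)  0010(✓)  0011(✓)  0100(✓)  0101(✓)  0110(✓)  1000(✓)  1001(✓)  1101(✓)  1110(✓)  1111(✓)
size-2^1 implicants → -000(✓)  -001(✓)  -101(✓)  -110  0-00(✓)  0-01(✓)  0-10(✓)  00-0(✓)  00-1(✓)  000-(✓)  001-(✓)  01-0(✓)  010-(✓)  1-01(✓)  100-(✓)  11-1  111-
size-2^2 implicants → --01  -00-  0--0  0-0-  00--
Unchecked terms (primes): --01, -00-, -110, 0--0, 0-0-, 00--, 11-1, 111-
Minterm coverage:
  m0 ⊆ -00-,0--0,0-0-,00--
  m1 ⊆ --01,-00-,0-0-,00--
  m2 ⊆ 0--0,00--
  m3 ⊆ 00-- [E]
  m4 ⊆ 0--0,0-0-
  m5 ⊆ --01,0-0-
  m6 ⊆ -110,0--0
  m13 ⊆ --01,11-1
  m15 ⊆ 11-1,111-
E = {00--}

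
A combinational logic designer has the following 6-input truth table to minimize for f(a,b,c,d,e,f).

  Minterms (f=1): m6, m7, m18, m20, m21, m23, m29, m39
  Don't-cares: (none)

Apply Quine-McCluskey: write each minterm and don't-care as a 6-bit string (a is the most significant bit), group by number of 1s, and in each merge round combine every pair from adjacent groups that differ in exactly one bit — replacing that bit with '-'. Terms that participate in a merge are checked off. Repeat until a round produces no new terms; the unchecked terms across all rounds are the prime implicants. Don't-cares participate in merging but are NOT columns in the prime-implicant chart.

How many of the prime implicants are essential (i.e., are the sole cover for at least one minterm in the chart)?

[col 0] 000110*, 000111*, 010010, 010100*, 010101*, 010111*, 011101*, 100111*
[col 1] -00111, 0-0111, 00011-, 01-101, 0101-1, 01010-
Prime implicants: -00111, 0-0111, 00011-, 01-101, 010010, 0101-1, 01010-
PI chart (minterm → PIs covering it):
  6 | 00011-  (sole → essential)
  7 | -00111,0-0111,00011-
  18 | 010010  (sole → essential)
  20 | 01010-  (sole → essential)
  21 | 01-101,0101-1,01010-
  23 | 0-0111,0101-1
  29 | 01-101  (sole → essential)
  39 | -00111  (sole → essential)
Essential prime implicants: -00111, 00011-, 01-101, 010010, 01010-

5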